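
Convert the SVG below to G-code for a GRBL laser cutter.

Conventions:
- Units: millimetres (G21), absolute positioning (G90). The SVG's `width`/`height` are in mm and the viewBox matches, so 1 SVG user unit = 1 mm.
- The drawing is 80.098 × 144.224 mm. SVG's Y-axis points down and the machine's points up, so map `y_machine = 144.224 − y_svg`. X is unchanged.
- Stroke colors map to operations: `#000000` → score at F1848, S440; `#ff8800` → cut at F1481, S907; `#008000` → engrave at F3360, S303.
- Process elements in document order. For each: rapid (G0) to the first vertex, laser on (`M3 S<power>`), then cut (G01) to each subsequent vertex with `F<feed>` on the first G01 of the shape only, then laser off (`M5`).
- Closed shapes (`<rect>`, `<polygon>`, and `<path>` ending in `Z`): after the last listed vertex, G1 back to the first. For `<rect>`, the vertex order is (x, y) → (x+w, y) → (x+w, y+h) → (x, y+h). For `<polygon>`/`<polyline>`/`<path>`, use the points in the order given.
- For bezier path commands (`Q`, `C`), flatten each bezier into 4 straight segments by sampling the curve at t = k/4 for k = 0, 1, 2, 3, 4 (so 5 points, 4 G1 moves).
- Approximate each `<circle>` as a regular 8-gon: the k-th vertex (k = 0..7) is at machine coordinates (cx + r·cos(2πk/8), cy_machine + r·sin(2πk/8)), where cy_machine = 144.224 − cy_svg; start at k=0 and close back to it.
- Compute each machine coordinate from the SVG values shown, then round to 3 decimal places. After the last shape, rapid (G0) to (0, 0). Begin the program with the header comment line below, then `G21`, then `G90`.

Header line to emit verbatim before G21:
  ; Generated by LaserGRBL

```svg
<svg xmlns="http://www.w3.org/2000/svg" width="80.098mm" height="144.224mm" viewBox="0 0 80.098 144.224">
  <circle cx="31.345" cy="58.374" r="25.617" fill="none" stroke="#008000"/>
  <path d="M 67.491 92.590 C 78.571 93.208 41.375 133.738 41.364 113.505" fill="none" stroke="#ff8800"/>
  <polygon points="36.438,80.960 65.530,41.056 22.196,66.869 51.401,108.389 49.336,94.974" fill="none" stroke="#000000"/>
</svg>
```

; Generated by LaserGRBL
G21
G90
G0 X56.962 Y85.850
M3 S303
G01 X49.459 Y103.964 F3360
G01 X31.345 Y111.467
G01 X13.231 Y103.964
G01 X5.728 Y85.850
G01 X13.231 Y67.736
G01 X31.345 Y60.233
G01 X49.459 Y67.736
G01 X56.962 Y85.850
M5
G0 X67.491 Y51.634
M3 S907
G01 X68.085 Y45.260 F1481
G01 X58.587 Y33.357
G01 X47.009 Y25.364
G01 X41.364 Y30.719
M5
G0 X36.438 Y63.264
M3 S440
G01 X65.530 Y103.168 F1848
G01 X22.196 Y77.355
G01 X51.401 Y35.835
G01 X49.336 Y49.250
G01 X36.438 Y63.264
M5
G0 X0.000 Y0.000

viewBox `0 0 80.098 144.224` with mm width/height → 1 unit = 1 mm. Flip: y_m = 144.224 − y_svg.

**Shape 1** — `<circle>` circle, stroke `#008000` → engrave (S303, F3360). Machine vertices: (56.962,85.850) → (49.459,103.964) → (31.345,111.467) → (13.231,103.964) → (5.728,85.850) → (13.231,67.736) → (31.345,60.233) → (49.459,67.736) → (56.962,85.850). Closed: final G1 returns to the first vertex.

**Shape 2** — `<path>` cubic bezier, stroke `#ff8800` → cut (S907, F1481). Control points (SVG): P0=(67.491,92.590), P1=(78.571,93.208), P2=(41.375,133.738), P3=(41.364,113.505); sampled at t=k/4. Machine vertices: (67.491,51.634) → (68.085,45.260) → (58.587,33.357) → (47.009,25.364) → (41.364,30.719). Open path.

**Shape 3** — `<polygon>` closed polygon, stroke `#000000` → score (S440, F1848). Machine vertices: (36.438,63.264) → (65.530,103.168) → (22.196,77.355) → (51.401,35.835) → (49.336,49.250) → (36.438,63.264). Closed: final G1 returns to the first vertex.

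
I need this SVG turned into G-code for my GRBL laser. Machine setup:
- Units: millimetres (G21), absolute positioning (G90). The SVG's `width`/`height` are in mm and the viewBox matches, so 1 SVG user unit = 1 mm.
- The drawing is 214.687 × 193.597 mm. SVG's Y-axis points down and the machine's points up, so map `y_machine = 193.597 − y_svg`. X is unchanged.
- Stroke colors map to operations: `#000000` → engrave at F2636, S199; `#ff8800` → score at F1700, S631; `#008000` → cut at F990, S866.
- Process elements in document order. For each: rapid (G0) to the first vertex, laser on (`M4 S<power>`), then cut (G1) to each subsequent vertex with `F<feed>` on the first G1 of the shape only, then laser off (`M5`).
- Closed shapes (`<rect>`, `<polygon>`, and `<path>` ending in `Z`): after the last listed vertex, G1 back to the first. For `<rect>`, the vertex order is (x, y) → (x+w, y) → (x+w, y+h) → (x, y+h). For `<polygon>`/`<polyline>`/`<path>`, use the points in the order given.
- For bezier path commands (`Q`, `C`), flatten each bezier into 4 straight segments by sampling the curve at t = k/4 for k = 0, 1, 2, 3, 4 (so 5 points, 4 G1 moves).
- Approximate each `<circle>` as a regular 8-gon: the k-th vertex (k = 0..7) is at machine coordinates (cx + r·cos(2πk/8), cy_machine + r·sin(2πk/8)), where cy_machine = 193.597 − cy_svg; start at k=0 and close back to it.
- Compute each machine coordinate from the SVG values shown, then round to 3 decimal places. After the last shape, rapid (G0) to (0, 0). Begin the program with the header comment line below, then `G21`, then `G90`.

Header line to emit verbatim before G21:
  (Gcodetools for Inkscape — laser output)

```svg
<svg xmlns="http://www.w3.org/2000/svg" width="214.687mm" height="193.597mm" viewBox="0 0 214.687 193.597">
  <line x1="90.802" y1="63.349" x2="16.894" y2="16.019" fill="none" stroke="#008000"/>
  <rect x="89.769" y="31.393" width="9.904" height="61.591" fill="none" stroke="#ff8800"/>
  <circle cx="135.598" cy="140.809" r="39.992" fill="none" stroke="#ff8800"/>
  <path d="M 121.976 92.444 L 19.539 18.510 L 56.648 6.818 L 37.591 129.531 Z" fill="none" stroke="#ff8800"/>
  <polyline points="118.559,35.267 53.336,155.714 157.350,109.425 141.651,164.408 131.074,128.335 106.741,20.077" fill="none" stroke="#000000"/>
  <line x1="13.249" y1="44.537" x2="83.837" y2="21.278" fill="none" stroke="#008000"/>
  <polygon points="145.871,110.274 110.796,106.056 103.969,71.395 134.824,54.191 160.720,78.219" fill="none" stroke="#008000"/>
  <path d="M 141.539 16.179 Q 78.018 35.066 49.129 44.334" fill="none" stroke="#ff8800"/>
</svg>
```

(Gcodetools for Inkscape — laser output)
G21
G90
G0 X90.802 Y130.248
M4 S866
G1 X16.894 Y177.578 F990
M5
G0 X89.769 Y162.204
M4 S631
G1 X99.673 Y162.204 F1700
G1 X99.673 Y100.613
G1 X89.769 Y100.613
G1 X89.769 Y162.204
M5
G0 X175.590 Y52.788
M4 S631
G1 X163.877 Y81.067 F1700
G1 X135.598 Y92.780
G1 X107.319 Y81.067
G1 X95.606 Y52.788
G1 X107.319 Y24.509
G1 X135.598 Y12.796
G1 X163.877 Y24.509
G1 X175.590 Y52.788
M5
G0 X121.976 Y101.153
M4 S631
G1 X19.539 Y175.087 F1700
G1 X56.648 Y186.779
G1 X37.591 Y64.066
G1 X121.976 Y101.153
M5
G0 X118.559 Y158.330
M4 S199
G1 X53.336 Y37.883 F2636
G1 X157.350 Y84.172
G1 X141.651 Y29.189
G1 X131.074 Y65.262
G1 X106.741 Y173.520
M5
G0 X13.249 Y149.060
M4 S866
G1 X83.837 Y172.319 F990
M5
G0 X145.871 Y83.323
M4 S866
G1 X110.796 Y87.541 F990
G1 X103.969 Y122.202
G1 X134.824 Y139.406
G1 X160.720 Y115.378
G1 X145.871 Y83.323
M5
G0 X141.539 Y177.418
M4 S631
G1 X111.943 Y168.576 F1700
G1 X86.676 Y160.936
G1 X65.738 Y154.498
G1 X49.129 Y149.263
M5
G0 X0.000 Y0.000

Since the viewBox matches the mm dimensions, user units are millimetres directly. The only transform is the Y-flip y_m = 193.597 − y_svg.

Shape 1 is a line segment drawn with `<line>`. Its stroke #008000 means cut at S866, F990. After flipping Y the toolpath is (90.802,130.248) → (16.894,177.578).

Shape 2 is a rectangle drawn with `<rect>`. Its stroke #ff8800 means score at S631, F1700. After flipping Y the toolpath is (89.769,162.204) → (99.673,162.204) → (99.673,100.613) → (89.769,100.613) → (89.769,162.204), returning to the start.

Shape 3 is a circle drawn with `<circle>`. Its stroke #ff8800 means score at S631, F1700. After flipping Y the toolpath is (175.590,52.788) → (163.877,81.067) → (135.598,92.780) → (107.319,81.067) → (95.606,52.788) → (107.319,24.509) → (135.598,12.796) → (163.877,24.509) → (175.590,52.788), returning to the start.

Shape 4 is a closed polygon drawn with `<path>`. Its stroke #ff8800 means score at S631, F1700. After flipping Y the toolpath is (121.976,101.153) → (19.539,175.087) → (56.648,186.779) → (37.591,64.066) → (121.976,101.153), returning to the start.

Shape 5 is a open polyline drawn with `<polyline>`. Its stroke #000000 means engrave at S199, F2636. After flipping Y the toolpath is (118.559,158.330) → (53.336,37.883) → (157.350,84.172) → (141.651,29.189) → (131.074,65.262) → (106.741,173.520).

Shape 6 is a line segment drawn with `<line>`. Its stroke #008000 means cut at S866, F990. After flipping Y the toolpath is (13.249,149.060) → (83.837,172.319).

Shape 7 is a regular polygon drawn with `<polygon>`. Its stroke #008000 means cut at S866, F990. After flipping Y the toolpath is (145.871,83.323) → (110.796,87.541) → (103.969,122.202) → (134.824,139.406) → (160.720,115.378) → (145.871,83.323), returning to the start.

Shape 8 is a quadratic bezier drawn with `<path>`. Its stroke #ff8800 means score at S631, F1700. After flipping Y the toolpath is (141.539,177.418) → (111.943,168.576) → (86.676,160.936) → (65.738,154.498) → (49.129,149.263).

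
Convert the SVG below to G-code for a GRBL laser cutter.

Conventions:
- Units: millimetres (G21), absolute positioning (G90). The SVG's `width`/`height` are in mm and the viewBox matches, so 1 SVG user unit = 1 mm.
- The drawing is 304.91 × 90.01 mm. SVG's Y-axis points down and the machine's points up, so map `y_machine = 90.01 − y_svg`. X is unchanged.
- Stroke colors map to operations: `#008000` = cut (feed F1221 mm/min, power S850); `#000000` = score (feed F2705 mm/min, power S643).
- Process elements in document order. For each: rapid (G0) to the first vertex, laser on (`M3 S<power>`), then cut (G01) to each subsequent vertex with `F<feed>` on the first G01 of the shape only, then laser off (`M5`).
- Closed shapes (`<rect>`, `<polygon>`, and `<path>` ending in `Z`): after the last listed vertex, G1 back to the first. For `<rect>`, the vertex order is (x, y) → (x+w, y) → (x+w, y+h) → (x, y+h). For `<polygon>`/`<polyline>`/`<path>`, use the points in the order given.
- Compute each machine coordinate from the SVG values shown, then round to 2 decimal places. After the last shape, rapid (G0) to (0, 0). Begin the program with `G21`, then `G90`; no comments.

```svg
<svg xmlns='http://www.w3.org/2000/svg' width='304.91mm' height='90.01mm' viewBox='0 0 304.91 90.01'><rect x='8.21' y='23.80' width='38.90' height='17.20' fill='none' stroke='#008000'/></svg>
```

G21
G90
G0 X8.21 Y66.21
M3 S850
G01 X47.11 Y66.21 F1221
G01 X47.11 Y49.01
G01 X8.21 Y49.01
G01 X8.21 Y66.21
M5
G0 X0.00 Y0.00

1 u = 1 mm; y_m = 90.01 − y.

[1] `<rect>` rectangle, #008000→cut S850 F1221: (8.21,66.21) → (47.11,66.21) → (47.11,49.01) → (8.21,49.01) → (8.21,66.21) (closed)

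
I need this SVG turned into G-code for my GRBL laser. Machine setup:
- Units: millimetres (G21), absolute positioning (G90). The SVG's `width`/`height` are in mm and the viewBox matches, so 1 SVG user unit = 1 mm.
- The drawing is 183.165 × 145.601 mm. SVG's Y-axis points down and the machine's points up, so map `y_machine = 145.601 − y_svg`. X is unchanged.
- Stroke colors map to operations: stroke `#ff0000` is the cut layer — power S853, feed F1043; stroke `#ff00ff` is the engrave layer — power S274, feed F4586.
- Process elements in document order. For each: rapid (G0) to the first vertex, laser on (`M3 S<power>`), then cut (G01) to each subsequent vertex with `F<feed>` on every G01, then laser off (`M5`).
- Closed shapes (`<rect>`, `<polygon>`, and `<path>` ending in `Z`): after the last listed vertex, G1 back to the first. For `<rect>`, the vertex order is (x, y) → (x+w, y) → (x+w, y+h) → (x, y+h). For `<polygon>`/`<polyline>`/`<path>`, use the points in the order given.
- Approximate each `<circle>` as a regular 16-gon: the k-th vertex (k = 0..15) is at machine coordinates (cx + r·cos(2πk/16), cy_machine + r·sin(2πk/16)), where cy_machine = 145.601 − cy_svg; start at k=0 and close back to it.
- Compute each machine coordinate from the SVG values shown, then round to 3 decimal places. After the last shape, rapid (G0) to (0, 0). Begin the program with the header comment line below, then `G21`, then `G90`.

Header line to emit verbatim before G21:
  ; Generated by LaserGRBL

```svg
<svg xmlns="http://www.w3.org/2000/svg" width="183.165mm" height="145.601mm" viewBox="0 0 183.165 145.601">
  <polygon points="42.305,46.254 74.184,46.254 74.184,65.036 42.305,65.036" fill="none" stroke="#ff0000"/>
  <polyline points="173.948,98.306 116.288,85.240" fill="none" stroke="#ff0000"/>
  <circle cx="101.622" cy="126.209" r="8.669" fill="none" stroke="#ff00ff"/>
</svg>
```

Since the viewBox matches the mm dimensions, user units are millimetres directly. The only transform is the Y-flip y_m = 145.601 − y_svg.

Shape 1 is a rectangle drawn with `<polygon>`. Its stroke #ff0000 means cut at S853, F1043. After flipping Y the toolpath is (42.305,99.347) → (74.184,99.347) → (74.184,80.565) → (42.305,80.565) → (42.305,99.347), returning to the start.

Shape 2 is a line segment drawn with `<polyline>`. Its stroke #ff0000 means cut at S853, F1043. After flipping Y the toolpath is (173.948,47.295) → (116.288,60.361).

Shape 3 is a circle drawn with `<circle>`. Its stroke #ff00ff means engrave at S274, F4586. After flipping Y the toolpath is (110.291,19.392) → (109.631,22.709) → (107.752,25.522) → (104.939,27.401) → (101.622,28.061) → (98.305,27.401) → (95.492,25.522) → (93.613,22.709) → (92.953,19.392) → (93.613,16.075) → (95.492,13.262) → (98.305,11.383) → (101.622,10.723) → (104.939,11.383) → (107.752,13.262) → (109.631,16.075) → (110.291,19.392), returning to the start.

; Generated by LaserGRBL
G21
G90
G0 X42.305 Y99.347
M3 S853
G01 X74.184 Y99.347 F1043
G01 X74.184 Y80.565 F1043
G01 X42.305 Y80.565 F1043
G01 X42.305 Y99.347 F1043
M5
G0 X173.948 Y47.295
M3 S853
G01 X116.288 Y60.361 F1043
M5
G0 X110.291 Y19.392
M3 S274
G01 X109.631 Y22.709 F4586
G01 X107.752 Y25.522 F4586
G01 X104.939 Y27.401 F4586
G01 X101.622 Y28.061 F4586
G01 X98.305 Y27.401 F4586
G01 X95.492 Y25.522 F4586
G01 X93.613 Y22.709 F4586
G01 X92.953 Y19.392 F4586
G01 X93.613 Y16.075 F4586
G01 X95.492 Y13.262 F4586
G01 X98.305 Y11.383 F4586
G01 X101.622 Y10.723 F4586
G01 X104.939 Y11.383 F4586
G01 X107.752 Y13.262 F4586
G01 X109.631 Y16.075 F4586
G01 X110.291 Y19.392 F4586
M5
G0 X0.000 Y0.000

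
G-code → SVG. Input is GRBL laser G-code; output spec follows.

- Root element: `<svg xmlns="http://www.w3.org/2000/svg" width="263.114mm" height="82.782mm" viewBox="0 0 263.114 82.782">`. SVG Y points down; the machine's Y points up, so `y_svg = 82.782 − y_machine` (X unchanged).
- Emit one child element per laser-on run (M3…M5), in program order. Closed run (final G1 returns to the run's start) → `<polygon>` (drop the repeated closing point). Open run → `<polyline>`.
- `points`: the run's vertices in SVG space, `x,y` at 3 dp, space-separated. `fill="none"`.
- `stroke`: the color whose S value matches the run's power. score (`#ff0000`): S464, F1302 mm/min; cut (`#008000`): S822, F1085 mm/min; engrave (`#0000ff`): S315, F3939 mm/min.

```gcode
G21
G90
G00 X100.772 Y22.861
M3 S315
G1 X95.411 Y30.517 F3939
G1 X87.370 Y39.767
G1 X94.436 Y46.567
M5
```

y_svg = 82.782 − y_m. Every run uses S315, so all elements get stroke `#0000ff` (engrave).

[1] open run; points: 100.772,59.921 95.411,52.265 87.370,43.015 94.436,36.215

<svg xmlns="http://www.w3.org/2000/svg" width="263.114mm" height="82.782mm" viewBox="0 0 263.114 82.782">
  <polyline points="100.772,59.921 95.411,52.265 87.370,43.015 94.436,36.215" fill="none" stroke="#0000ff"/>
</svg>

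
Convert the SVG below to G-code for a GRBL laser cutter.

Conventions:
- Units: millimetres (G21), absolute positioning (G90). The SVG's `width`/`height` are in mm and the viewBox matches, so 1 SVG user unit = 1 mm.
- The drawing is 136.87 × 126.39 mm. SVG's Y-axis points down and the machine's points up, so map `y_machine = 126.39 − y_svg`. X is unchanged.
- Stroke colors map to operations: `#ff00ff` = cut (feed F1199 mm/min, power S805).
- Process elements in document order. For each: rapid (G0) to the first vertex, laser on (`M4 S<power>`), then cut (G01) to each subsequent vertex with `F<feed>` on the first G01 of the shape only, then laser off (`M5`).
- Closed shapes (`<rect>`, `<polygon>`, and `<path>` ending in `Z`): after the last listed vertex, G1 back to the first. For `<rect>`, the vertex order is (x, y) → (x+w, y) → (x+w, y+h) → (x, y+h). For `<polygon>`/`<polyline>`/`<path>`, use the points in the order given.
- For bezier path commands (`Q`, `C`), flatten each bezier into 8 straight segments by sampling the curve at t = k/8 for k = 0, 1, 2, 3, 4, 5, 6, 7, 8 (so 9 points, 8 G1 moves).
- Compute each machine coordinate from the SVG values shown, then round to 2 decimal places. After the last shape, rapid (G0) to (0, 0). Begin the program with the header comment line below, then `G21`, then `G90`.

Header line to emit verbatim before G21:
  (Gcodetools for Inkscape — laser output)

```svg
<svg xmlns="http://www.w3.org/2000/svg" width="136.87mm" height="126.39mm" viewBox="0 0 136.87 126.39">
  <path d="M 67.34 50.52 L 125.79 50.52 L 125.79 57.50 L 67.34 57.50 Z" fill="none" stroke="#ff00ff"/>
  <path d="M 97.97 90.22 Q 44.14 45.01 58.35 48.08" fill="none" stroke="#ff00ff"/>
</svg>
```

viewBox `0 0 136.87 126.39` with mm width/height → 1 unit = 1 mm. Flip: y_m = 126.39 − y_svg.

**Shape 1** — `<path>` rectangle, stroke `#ff00ff` → cut (S805, F1199). Machine vertices: (67.34,75.87) → (125.79,75.87) → (125.79,68.89) → (67.34,68.89) → (67.34,75.87). Closed: final G1 returns to the first vertex.

**Shape 2** — `<path>` quadratic bezier, stroke `#ff00ff` → cut (S805, F1199). Control points (SVG): P0=(97.97,90.22), P1=(44.14,45.01), P2=(58.35,48.08); sampled at t=k/8. Machine vertices: (97.97,36.17) → (85.58,46.72) → (75.31,55.76) → (67.17,63.29) → (61.15,69.31) → (57.26,73.82) → (55.50,76.83) → (55.86,78.32) → (58.35,78.31). Open path.

(Gcodetools for Inkscape — laser output)
G21
G90
G0 X67.34 Y75.87
M4 S805
G01 X125.79 Y75.87 F1199
G01 X125.79 Y68.89
G01 X67.34 Y68.89
G01 X67.34 Y75.87
M5
G0 X97.97 Y36.17
M4 S805
G01 X85.58 Y46.72 F1199
G01 X75.31 Y55.76
G01 X67.17 Y63.29
G01 X61.15 Y69.31
G01 X57.26 Y73.82
G01 X55.50 Y76.83
G01 X55.86 Y78.32
G01 X58.35 Y78.31
M5
G0 X0.00 Y0.00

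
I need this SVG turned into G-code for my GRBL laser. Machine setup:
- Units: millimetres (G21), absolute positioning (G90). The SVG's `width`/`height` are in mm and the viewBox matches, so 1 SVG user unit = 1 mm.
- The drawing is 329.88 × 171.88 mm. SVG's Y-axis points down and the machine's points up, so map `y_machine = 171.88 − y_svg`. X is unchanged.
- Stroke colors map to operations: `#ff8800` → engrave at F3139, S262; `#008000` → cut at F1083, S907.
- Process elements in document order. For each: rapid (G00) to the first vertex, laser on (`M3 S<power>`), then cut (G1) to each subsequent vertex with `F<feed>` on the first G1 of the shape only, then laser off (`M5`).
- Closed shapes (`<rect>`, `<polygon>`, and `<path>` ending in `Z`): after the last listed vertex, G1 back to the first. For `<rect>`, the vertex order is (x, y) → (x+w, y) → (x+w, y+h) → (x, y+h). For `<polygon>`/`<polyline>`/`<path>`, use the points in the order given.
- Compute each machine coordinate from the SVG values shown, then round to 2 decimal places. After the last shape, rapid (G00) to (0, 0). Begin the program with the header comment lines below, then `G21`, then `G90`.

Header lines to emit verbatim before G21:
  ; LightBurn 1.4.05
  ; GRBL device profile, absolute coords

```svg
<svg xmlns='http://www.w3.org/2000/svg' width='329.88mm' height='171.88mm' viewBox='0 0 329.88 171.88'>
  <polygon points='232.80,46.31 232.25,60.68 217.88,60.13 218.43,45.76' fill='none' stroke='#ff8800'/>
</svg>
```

Since the viewBox matches the mm dimensions, user units are millimetres directly. The only transform is the Y-flip y_m = 171.88 − y_svg.

Shape 1 is a regular polygon drawn with `<polygon>`. Its stroke #ff8800 means engrave at S262, F3139. After flipping Y the toolpath is (232.80,125.57) → (232.25,111.20) → (217.88,111.75) → (218.43,126.12) → (232.80,125.57), returning to the start.

; LightBurn 1.4.05
; GRBL device profile, absolute coords
G21
G90
G00 X232.80 Y125.57
M3 S262
G1 X232.25 Y111.20 F3139
G1 X217.88 Y111.75
G1 X218.43 Y126.12
G1 X232.80 Y125.57
M5
G00 X0.00 Y0.00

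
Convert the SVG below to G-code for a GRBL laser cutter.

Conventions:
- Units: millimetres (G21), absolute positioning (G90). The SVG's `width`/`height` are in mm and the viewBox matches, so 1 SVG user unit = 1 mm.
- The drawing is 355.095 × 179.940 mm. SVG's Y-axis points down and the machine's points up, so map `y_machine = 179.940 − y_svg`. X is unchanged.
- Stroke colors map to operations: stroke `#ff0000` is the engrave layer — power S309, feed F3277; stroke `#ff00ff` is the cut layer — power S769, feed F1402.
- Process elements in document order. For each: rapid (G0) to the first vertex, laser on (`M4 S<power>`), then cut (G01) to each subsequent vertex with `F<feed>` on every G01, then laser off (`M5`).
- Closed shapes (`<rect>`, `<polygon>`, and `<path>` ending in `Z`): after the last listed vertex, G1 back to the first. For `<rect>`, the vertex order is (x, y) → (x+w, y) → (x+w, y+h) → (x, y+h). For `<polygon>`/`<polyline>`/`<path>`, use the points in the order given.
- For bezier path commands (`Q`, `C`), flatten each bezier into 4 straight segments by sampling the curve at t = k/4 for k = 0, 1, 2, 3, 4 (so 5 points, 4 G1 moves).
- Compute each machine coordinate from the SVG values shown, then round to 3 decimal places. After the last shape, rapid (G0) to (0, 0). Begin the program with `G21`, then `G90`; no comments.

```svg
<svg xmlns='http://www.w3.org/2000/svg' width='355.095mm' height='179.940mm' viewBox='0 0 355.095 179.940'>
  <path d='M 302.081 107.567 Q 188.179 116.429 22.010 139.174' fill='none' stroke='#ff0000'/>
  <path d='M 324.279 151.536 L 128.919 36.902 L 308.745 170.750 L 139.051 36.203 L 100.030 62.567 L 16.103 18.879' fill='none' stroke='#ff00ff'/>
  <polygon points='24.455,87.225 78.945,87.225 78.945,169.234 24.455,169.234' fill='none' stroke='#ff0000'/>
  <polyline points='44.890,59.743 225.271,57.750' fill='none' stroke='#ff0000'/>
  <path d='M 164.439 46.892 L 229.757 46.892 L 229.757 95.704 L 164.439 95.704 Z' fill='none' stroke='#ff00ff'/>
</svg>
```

G21
G90
G0 X302.081 Y72.373
M4 S309
G01 X241.863 Y67.074 F3277
G01 X175.112 Y60.040 F3277
G01 X101.828 Y51.271 F3277
G01 X22.010 Y40.766 F3277
M5
G0 X324.279 Y28.404
M4 S769
G01 X128.919 Y143.038 F1402
G01 X308.745 Y9.190 F1402
G01 X139.051 Y143.737 F1402
G01 X100.030 Y117.373 F1402
G01 X16.103 Y161.061 F1402
M5
G0 X24.455 Y92.715
M4 S309
G01 X78.945 Y92.715 F3277
G01 X78.945 Y10.706 F3277
G01 X24.455 Y10.706 F3277
G01 X24.455 Y92.715 F3277
M5
G0 X44.890 Y120.197
M4 S309
G01 X225.271 Y122.190 F3277
M5
G0 X164.439 Y133.048
M4 S769
G01 X229.757 Y133.048 F1402
G01 X229.757 Y84.236 F1402
G01 X164.439 Y84.236 F1402
G01 X164.439 Y133.048 F1402
M5
G0 X0.000 Y0.000

Since the viewBox matches the mm dimensions, user units are millimetres directly. The only transform is the Y-flip y_m = 179.940 − y_svg.

Shape 1 is a quadratic bezier drawn with `<path>`. Its stroke #ff0000 means engrave at S309, F3277. After flipping Y the toolpath is (302.081,72.373) → (241.863,67.074) → (175.112,60.040) → (101.828,51.271) → (22.010,40.766).

Shape 2 is a open polyline drawn with `<path>`. Its stroke #ff00ff means cut at S769, F1402. After flipping Y the toolpath is (324.279,28.404) → (128.919,143.038) → (308.745,9.190) → (139.051,143.737) → (100.030,117.373) → (16.103,161.061).

Shape 3 is a rectangle drawn with `<polygon>`. Its stroke #ff0000 means engrave at S309, F3277. After flipping Y the toolpath is (24.455,92.715) → (78.945,92.715) → (78.945,10.706) → (24.455,10.706) → (24.455,92.715), returning to the start.

Shape 4 is a line segment drawn with `<polyline>`. Its stroke #ff0000 means engrave at S309, F3277. After flipping Y the toolpath is (44.890,120.197) → (225.271,122.190).

Shape 5 is a rectangle drawn with `<path>`. Its stroke #ff00ff means cut at S769, F1402. After flipping Y the toolpath is (164.439,133.048) → (229.757,133.048) → (229.757,84.236) → (164.439,84.236) → (164.439,133.048), returning to the start.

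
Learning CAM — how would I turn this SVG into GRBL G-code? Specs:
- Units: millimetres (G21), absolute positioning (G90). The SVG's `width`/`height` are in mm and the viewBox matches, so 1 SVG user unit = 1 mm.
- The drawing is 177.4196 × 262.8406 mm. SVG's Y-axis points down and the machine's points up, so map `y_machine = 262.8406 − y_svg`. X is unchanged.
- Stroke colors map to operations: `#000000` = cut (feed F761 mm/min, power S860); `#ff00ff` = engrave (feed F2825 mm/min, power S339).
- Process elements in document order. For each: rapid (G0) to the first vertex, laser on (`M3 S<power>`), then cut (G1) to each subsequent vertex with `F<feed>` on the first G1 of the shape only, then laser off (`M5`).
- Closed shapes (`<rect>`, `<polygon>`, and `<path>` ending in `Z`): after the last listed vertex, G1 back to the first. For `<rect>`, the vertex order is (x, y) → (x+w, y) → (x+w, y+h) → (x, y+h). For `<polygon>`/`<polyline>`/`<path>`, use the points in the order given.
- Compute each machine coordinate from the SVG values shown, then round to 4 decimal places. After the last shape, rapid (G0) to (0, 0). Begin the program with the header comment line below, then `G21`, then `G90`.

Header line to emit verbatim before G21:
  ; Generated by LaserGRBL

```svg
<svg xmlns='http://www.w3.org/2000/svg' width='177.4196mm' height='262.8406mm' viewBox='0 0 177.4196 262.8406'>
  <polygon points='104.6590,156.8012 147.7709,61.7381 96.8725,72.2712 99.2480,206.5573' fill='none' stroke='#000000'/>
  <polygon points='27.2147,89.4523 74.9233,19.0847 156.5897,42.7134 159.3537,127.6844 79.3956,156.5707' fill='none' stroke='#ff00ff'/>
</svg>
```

1 u = 1 mm; y_m = 262.8406 − y.

[1] `<polygon>` closed polygon, #000000→cut S860 F761: (104.6590,106.0394) → (147.7709,201.1025) → (96.8725,190.5694) → (99.2480,56.2833) → (104.6590,106.0394) (closed)

[2] `<polygon>` regular polygon, #ff00ff→engrave S339 F2825: (27.2147,173.3883) → (74.9233,243.7559) → (156.5897,220.1272) → (159.3537,135.1562) → (79.3956,106.2699) → (27.2147,173.3883) (closed)

; Generated by LaserGRBL
G21
G90
G0 X104.6590 Y106.0394
M3 S860
G1 X147.7709 Y201.1025 F761
G1 X96.8725 Y190.5694
G1 X99.2480 Y56.2833
G1 X104.6590 Y106.0394
M5
G0 X27.2147 Y173.3883
M3 S339
G1 X74.9233 Y243.7559 F2825
G1 X156.5897 Y220.1272
G1 X159.3537 Y135.1562
G1 X79.3956 Y106.2699
G1 X27.2147 Y173.3883
M5
G0 X0.0000 Y0.0000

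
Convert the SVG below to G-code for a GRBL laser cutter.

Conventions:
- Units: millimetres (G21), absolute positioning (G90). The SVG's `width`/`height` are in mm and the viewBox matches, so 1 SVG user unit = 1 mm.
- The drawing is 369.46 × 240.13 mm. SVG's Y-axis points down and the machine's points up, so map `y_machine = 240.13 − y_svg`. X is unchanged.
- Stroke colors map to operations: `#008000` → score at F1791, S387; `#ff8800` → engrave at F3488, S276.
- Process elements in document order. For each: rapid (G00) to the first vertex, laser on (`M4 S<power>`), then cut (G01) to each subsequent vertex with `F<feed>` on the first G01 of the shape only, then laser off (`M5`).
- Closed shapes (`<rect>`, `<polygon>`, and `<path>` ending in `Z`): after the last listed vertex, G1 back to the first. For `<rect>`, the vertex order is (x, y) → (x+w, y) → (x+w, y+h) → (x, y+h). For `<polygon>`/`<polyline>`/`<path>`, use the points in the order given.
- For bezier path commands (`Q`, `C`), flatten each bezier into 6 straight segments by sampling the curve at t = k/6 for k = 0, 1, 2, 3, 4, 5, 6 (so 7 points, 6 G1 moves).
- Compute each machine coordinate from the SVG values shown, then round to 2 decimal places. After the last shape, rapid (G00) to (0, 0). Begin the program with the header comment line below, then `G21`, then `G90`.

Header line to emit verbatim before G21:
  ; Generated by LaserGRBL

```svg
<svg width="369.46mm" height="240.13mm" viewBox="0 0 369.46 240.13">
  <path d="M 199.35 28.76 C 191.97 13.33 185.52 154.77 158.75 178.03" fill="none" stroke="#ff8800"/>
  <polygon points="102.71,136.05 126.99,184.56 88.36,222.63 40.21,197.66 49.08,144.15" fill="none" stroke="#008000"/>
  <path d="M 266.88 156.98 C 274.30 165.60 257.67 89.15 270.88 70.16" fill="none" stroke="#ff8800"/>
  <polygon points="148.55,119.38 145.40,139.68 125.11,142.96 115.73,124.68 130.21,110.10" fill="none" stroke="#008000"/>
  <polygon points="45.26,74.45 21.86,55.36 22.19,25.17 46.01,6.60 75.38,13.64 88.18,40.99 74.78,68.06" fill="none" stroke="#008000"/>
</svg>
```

1 u = 1 mm; y_m = 240.13 − y.

[1] `<path>` cubic bezier, #ff8800→engrave S276 F3488: (199.35,211.37) → (195.64,207.29) → (191.49,184.70) → (186.32,151.24) → (179.53,114.57) → (170.54,82.30) → (158.75,62.10)

[2] `<polygon>` regular polygon, #008000→score S387 F1791: (102.71,104.08) → (126.99,55.57) → (88.36,17.50) → (40.21,42.47) → (49.08,95.98) → (102.71,104.08) (closed)

[3] `<path>` cubic bezier, #ff8800→engrave S276 F3488: (266.88,83.15) → (268.84,85.27) → (268.28,97.61) → (266.71,116.21) → (265.62,137.11) → (266.51,156.35) → (270.88,169.97)

[4] `<polygon>` regular polygon, #008000→score S387 F1791: (148.55,120.75) → (145.40,100.45) → (125.11,97.17) → (115.73,115.45) → (130.21,130.03) → (148.55,120.75) (closed)

[5] `<polygon>` regular polygon, #008000→score S387 F1791: (45.26,165.68) → (21.86,184.77) → (22.19,214.96) → (46.01,233.53) → (75.38,226.49) → (88.18,199.14) → (74.78,172.07) → (45.26,165.68) (closed)

; Generated by LaserGRBL
G21
G90
G00 X199.35 Y211.37
M4 S276
G01 X195.64 Y207.29 F3488
G01 X191.49 Y184.70
G01 X186.32 Y151.24
G01 X179.53 Y114.57
G01 X170.54 Y82.30
G01 X158.75 Y62.10
M5
G00 X102.71 Y104.08
M4 S387
G01 X126.99 Y55.57 F1791
G01 X88.36 Y17.50
G01 X40.21 Y42.47
G01 X49.08 Y95.98
G01 X102.71 Y104.08
M5
G00 X266.88 Y83.15
M4 S276
G01 X268.84 Y85.27 F3488
G01 X268.28 Y97.61
G01 X266.71 Y116.21
G01 X265.62 Y137.11
G01 X266.51 Y156.35
G01 X270.88 Y169.97
M5
G00 X148.55 Y120.75
M4 S387
G01 X145.40 Y100.45 F1791
G01 X125.11 Y97.17
G01 X115.73 Y115.45
G01 X130.21 Y130.03
G01 X148.55 Y120.75
M5
G00 X45.26 Y165.68
M4 S387
G01 X21.86 Y184.77 F1791
G01 X22.19 Y214.96
G01 X46.01 Y233.53
G01 X75.38 Y226.49
G01 X88.18 Y199.14
G01 X74.78 Y172.07
G01 X45.26 Y165.68
M5
G00 X0.00 Y0.00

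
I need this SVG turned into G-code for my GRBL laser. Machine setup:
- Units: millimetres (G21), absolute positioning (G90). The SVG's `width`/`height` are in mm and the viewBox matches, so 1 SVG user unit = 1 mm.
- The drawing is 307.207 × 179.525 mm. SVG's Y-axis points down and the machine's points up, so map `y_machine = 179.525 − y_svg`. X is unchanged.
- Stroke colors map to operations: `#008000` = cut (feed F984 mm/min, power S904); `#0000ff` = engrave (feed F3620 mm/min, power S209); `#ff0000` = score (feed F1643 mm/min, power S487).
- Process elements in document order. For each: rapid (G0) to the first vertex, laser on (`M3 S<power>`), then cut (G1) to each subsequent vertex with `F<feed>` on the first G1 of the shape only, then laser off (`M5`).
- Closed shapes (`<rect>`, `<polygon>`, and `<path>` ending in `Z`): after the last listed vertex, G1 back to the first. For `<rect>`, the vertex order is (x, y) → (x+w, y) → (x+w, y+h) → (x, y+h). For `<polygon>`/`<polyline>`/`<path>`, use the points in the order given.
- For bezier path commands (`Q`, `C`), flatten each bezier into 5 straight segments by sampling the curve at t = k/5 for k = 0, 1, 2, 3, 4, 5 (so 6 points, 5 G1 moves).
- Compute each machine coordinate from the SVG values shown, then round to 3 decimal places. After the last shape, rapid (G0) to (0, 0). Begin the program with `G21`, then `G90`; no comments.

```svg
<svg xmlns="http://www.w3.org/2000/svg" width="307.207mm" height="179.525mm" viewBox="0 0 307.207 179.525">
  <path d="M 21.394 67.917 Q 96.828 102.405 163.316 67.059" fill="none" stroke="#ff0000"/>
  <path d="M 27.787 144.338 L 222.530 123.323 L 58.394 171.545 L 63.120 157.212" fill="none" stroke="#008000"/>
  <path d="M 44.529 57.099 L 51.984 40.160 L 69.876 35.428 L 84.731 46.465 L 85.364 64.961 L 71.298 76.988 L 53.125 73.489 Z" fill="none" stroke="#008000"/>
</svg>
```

1 u = 1 mm; y_m = 179.525 − y.

[1] `<path>` quadratic bezier, #ff0000→score S487 F1643: (21.394,111.608) → (51.210,100.606) → (80.310,95.191) → (108.694,95.363) → (136.363,101.121) → (163.316,112.466)

[2] `<path>` open polyline, #008000→cut S904 F984: (27.787,35.187) → (222.530,56.202) → (58.394,7.980) → (63.120,22.313)

[3] `<path>` regular polygon, #008000→cut S904 F984: (44.529,122.426) → (51.984,139.365) → (69.876,144.097) → (84.731,133.060) → (85.364,114.564) → (71.298,102.537) → (53.125,106.036) → (44.529,122.426) (closed)

G21
G90
G0 X21.394 Y111.608
M3 S487
G1 X51.210 Y100.606 F1643
G1 X80.310 Y95.191
G1 X108.694 Y95.363
G1 X136.363 Y101.121
G1 X163.316 Y112.466
M5
G0 X27.787 Y35.187
M3 S904
G1 X222.530 Y56.202 F984
G1 X58.394 Y7.980
G1 X63.120 Y22.313
M5
G0 X44.529 Y122.426
M3 S904
G1 X51.984 Y139.365 F984
G1 X69.876 Y144.097
G1 X84.731 Y133.060
G1 X85.364 Y114.564
G1 X71.298 Y102.537
G1 X53.125 Y106.036
G1 X44.529 Y122.426
M5
G0 X0.000 Y0.000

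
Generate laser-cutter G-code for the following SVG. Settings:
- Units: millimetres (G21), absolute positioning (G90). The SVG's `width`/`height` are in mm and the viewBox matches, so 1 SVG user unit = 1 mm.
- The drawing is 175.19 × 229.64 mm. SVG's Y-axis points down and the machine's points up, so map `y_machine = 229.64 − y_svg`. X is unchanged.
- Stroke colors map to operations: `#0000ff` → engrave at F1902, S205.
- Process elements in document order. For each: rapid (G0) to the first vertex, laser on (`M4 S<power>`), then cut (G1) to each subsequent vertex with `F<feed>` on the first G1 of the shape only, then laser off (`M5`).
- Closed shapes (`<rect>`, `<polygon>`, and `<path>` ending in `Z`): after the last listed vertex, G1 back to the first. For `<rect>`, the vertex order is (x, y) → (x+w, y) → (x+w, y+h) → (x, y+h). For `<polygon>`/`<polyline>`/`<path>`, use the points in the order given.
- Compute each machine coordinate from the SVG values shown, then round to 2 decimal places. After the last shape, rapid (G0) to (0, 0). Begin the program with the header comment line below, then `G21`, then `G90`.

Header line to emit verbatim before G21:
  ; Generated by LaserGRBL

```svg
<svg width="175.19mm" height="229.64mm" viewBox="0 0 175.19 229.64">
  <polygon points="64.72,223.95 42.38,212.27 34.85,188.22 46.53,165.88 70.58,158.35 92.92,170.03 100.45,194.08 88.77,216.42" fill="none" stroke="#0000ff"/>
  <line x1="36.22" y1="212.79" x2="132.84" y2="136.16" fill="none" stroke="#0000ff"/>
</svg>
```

viewBox `0 0 175.19 229.64` with mm width/height → 1 unit = 1 mm. Flip: y_m = 229.64 − y_svg.

**Shape 1** — `<polygon>` regular polygon, stroke `#0000ff` → engrave (S205, F1902). Machine vertices: (64.72,5.69) → (42.38,17.37) → (34.85,41.42) → (46.53,63.76) → (70.58,71.29) → (92.92,59.61) → (100.45,35.56) → (88.77,13.22) → (64.72,5.69). Closed: final G1 returns to the first vertex.

**Shape 2** — `<line>` line segment, stroke `#0000ff` → engrave (S205, F1902). Machine vertices: (36.22,16.85) → (132.84,93.48). Open path.

; Generated by LaserGRBL
G21
G90
G0 X64.72 Y5.69
M4 S205
G1 X42.38 Y17.37 F1902
G1 X34.85 Y41.42
G1 X46.53 Y63.76
G1 X70.58 Y71.29
G1 X92.92 Y59.61
G1 X100.45 Y35.56
G1 X88.77 Y13.22
G1 X64.72 Y5.69
M5
G0 X36.22 Y16.85
M4 S205
G1 X132.84 Y93.48 F1902
M5
G0 X0.00 Y0.00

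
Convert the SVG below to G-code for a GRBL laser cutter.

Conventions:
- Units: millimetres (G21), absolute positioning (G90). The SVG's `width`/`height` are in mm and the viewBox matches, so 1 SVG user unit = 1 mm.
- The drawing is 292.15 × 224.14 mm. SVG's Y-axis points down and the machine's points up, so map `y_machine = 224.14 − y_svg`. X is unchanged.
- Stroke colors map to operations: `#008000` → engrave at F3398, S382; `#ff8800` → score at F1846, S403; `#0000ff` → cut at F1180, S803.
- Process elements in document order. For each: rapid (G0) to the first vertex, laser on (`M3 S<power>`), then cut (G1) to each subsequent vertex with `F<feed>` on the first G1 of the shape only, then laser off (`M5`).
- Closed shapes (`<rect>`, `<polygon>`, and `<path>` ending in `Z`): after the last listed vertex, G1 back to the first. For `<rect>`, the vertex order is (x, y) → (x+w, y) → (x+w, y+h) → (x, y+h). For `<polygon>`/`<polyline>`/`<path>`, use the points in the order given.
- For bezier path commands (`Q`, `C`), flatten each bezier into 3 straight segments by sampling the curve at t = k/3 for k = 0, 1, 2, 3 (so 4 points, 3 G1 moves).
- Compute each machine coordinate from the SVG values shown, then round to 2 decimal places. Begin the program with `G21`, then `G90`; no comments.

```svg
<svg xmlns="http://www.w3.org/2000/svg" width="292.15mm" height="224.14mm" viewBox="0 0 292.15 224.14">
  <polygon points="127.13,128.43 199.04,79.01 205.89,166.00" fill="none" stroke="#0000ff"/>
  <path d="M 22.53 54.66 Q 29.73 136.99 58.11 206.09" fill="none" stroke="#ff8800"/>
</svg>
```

1 u = 1 mm; y_m = 224.14 − y.

[1] `<polygon>` regular polygon, #0000ff→cut S803 F1180: (127.13,95.71) → (199.04,145.13) → (205.89,58.14) → (127.13,95.71) (closed)

[2] `<path>` quadratic bezier, #ff8800→score S403 F1846: (22.53,169.48) → (29.68,116.06) → (41.54,65.59) → (58.11,18.05)

G21
G90
G0 X127.13 Y95.71
M3 S803
G1 X199.04 Y145.13 F1180
G1 X205.89 Y58.14
G1 X127.13 Y95.71
M5
G0 X22.53 Y169.48
M3 S403
G1 X29.68 Y116.06 F1846
G1 X41.54 Y65.59
G1 X58.11 Y18.05
M5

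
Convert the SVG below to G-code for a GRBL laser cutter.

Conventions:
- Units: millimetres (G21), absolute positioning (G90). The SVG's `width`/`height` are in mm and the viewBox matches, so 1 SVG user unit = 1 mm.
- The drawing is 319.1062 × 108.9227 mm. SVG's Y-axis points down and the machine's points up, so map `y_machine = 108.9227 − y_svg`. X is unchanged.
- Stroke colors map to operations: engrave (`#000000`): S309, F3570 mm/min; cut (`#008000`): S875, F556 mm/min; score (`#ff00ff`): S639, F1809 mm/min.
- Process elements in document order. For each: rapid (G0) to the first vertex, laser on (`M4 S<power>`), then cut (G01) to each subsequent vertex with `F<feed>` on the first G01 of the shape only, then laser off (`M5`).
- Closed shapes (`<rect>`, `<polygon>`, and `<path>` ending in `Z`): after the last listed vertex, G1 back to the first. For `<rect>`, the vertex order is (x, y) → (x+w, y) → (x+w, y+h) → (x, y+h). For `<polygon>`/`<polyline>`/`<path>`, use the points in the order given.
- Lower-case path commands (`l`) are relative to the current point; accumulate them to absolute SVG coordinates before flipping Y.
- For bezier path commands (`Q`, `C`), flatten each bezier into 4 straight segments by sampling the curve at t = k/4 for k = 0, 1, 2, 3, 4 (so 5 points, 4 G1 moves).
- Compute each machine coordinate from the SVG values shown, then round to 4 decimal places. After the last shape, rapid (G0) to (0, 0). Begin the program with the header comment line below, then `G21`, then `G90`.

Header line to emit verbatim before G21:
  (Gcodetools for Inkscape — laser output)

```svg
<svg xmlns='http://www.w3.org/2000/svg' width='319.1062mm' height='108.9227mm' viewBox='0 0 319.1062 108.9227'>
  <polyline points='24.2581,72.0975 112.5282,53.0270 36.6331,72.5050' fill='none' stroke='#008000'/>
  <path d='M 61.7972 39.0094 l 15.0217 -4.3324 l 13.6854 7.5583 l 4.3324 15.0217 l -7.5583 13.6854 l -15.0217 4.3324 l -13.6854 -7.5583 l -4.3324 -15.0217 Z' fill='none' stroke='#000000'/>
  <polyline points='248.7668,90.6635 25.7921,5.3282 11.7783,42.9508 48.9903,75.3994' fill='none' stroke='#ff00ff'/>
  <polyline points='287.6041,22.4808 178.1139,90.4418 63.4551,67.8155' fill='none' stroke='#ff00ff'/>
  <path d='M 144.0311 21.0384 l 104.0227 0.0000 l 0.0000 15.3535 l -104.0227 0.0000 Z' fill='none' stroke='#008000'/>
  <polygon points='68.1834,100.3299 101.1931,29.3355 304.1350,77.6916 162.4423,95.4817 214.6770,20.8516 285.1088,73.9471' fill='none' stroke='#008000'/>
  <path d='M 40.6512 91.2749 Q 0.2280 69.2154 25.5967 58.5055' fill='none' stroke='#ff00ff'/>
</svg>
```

1 u = 1 mm; y_m = 108.9227 − y.

[1] `<polyline>` open polyline, #008000→cut S875 F556: (24.2581,36.8252) → (112.5282,55.8957) → (36.6331,36.4177)

[2] `<path>` regular polygon, #000000→engrave S309 F3570: (61.7972,69.9133) → (76.8189,74.2457) → (90.5043,66.6874) → (94.8367,51.6657) → (87.2784,37.9803) → (72.2567,33.6479) → (58.5713,41.2062) → (54.2389,56.2279) → (61.7972,69.9133) (closed)

[3] `<polyline>` open polyline, #ff00ff→score S639 F1809: (248.7668,18.2592) → (25.7921,103.5945) → (11.7783,65.9719) → (48.9903,33.5233)

[4] `<polyline>` open polyline, #ff00ff→score S639 F1809: (287.6041,86.4419) → (178.1139,18.4809) → (63.4551,41.1072)

[5] `<path>` rectangle, #008000→cut S875 F556: (144.0311,87.8843) → (248.0538,87.8843) → (248.0538,72.5308) → (144.0311,72.5308) → (144.0311,87.8843) (closed)

[6] `<polygon>` closed polygon, #008000→cut S875 F556: (68.1834,8.5928) → (101.1931,79.5872) → (304.1350,31.2311) → (162.4423,13.4410) → (214.6770,88.0711) → (285.1088,34.9756) → (68.1834,8.5928) (closed)

[7] `<path>` quadratic bezier, #ff00ff→score S639 F1809: (40.6512,17.6478) → (24.5516,27.9682) → (16.6760,36.8699) → (17.0243,44.3529) → (25.5967,50.4172)

(Gcodetools for Inkscape — laser output)
G21
G90
G0 X24.2581 Y36.8252
M4 S875
G01 X112.5282 Y55.8957 F556
G01 X36.6331 Y36.4177
M5
G0 X61.7972 Y69.9133
M4 S309
G01 X76.8189 Y74.2457 F3570
G01 X90.5043 Y66.6874
G01 X94.8367 Y51.6657
G01 X87.2784 Y37.9803
G01 X72.2567 Y33.6479
G01 X58.5713 Y41.2062
G01 X54.2389 Y56.2279
G01 X61.7972 Y69.9133
M5
G0 X248.7668 Y18.2592
M4 S639
G01 X25.7921 Y103.5945 F1809
G01 X11.7783 Y65.9719
G01 X48.9903 Y33.5233
M5
G0 X287.6041 Y86.4419
M4 S639
G01 X178.1139 Y18.4809 F1809
G01 X63.4551 Y41.1072
M5
G0 X144.0311 Y87.8843
M4 S875
G01 X248.0538 Y87.8843 F556
G01 X248.0538 Y72.5308
G01 X144.0311 Y72.5308
G01 X144.0311 Y87.8843
M5
G0 X68.1834 Y8.5928
M4 S875
G01 X101.1931 Y79.5872 F556
G01 X304.1350 Y31.2311
G01 X162.4423 Y13.4410
G01 X214.6770 Y88.0711
G01 X285.1088 Y34.9756
G01 X68.1834 Y8.5928
M5
G0 X40.6512 Y17.6478
M4 S639
G01 X24.5516 Y27.9682 F1809
G01 X16.6760 Y36.8699
G01 X17.0243 Y44.3529
G01 X25.5967 Y50.4172
M5
G0 X0.0000 Y0.0000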